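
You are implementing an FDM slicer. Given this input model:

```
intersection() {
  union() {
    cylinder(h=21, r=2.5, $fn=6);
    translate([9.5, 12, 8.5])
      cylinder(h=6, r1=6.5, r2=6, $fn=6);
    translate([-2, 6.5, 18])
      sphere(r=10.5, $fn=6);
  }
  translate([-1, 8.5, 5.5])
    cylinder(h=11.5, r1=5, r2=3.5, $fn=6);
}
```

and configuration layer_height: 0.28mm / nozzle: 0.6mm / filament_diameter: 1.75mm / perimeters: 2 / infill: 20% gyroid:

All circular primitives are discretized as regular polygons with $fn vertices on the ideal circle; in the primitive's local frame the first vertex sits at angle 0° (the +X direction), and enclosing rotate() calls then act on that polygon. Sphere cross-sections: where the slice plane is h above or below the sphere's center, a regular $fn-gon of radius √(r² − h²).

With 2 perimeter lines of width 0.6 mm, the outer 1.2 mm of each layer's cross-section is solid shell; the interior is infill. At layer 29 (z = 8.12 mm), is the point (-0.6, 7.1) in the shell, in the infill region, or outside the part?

infill

At z = 8.12 mm: the r=2.5 cylinder contributes a regular 6-gon of circumradius 2.5; the cone at (9.5, 12) is not intersected at this z (z outside [8.5, 14.5]); the r=10.5 sphere at (-2, 6.5) slices to a regular 6-gon of circumradius 3.555 (√(r²−h²) with h=9.88 from center); Merging all regions: the 2 present regions are separate (no shared area or edge), so areas and boundary lengths simply add and each stays a separate island — 2 connected regions; the cone at (-1, 8.5): at t=0.228 of its height the radius interpolates to r₁+(r₂−r₁)t = 4.658, giving a regular 6-gon of that circumradius; After intersecting: the cone at (-1, 8.5) partially overlaps the result so far; clipping to the common part keeps 25.87 mm² — 1 connected region. Overall, the cross-section is a single solid region. The nearest boundary edge runs (-0.22, 9.58)→(1.55, 6.50); distance from the point to it = 1.57 mm. The point is inside the cross-section and 1.57 mm from the nearest boundary — more than the 1.2 mm shell width (2 × 0.6), so it's in the infill interior.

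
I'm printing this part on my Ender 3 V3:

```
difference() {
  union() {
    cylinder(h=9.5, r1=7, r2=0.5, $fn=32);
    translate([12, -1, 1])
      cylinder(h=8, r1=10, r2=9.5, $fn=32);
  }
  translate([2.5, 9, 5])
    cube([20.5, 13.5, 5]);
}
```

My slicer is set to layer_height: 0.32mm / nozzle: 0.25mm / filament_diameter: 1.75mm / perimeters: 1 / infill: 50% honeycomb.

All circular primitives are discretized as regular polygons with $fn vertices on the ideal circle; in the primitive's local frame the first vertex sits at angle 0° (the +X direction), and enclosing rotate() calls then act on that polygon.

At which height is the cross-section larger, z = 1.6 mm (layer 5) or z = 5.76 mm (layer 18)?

layer 5 (z = 1.6 mm)

Layer 5 (z = 1.6): the cone contributes a regular 32-gon of circumradius 5.905 (interpolated between r1=7 and r2=0.5 at t=0.168) (area = (32/2)·5.905²·sin(360°/32) = 108.85 mm²); the cone at (12, -1) contributes a regular 32-gon of circumradius 9.963 (interpolated between r1=10 and r2=9.5 at t=0.075) (area = (32/2)·9.963²·sin(360°/32) = 309.81 mm²); Merging all regions: the regions partially overlap — summed areas 418.66 mm² minus the doubly-counted overlap 25.28 mm² gives 393.38 mm² — area = 393.38 mm²; the cube at (2.5, 9) is absent (z outside [5, 10]); After the difference (first − rest): none of the subtracted shapes is present at this height, so that combined region is unchanged — area = 393.38 mm². So its area = 393.38 mm². Layer 18 (z = 5.76): the cone contributes a regular 32-gon of circumradius 3.059 (interpolated between r1=7 and r2=0.5 at t=0.606) (area = (32/2)·3.059²·sin(360°/32) = 29.21 mm²); the cone at (12, -1) (r1=10→r2=9.5) has section circumradius 9.703 here — a regular 32-gon (area = (32/2)·9.703²·sin(360°/32) = 293.85 mm²); Combining (union): the regions partially overlap — summed areas 323.06 mm² minus the doubly-counted overlap 1.58 mm² gives 321.48 mm² — area = 321.48 mm²; the cube at (2.5, 9) is present — its section is the full 20.5×13.5 rectangle (area 276.75 mm²); Taking the first minus the rest: starting from the result so far (321.48 mm²), the 20.5×13.5 cube at (2.5, 9) misses the remaining region (no effect) — area = 321.48 mm². So its area = 321.48 mm². Layer 5 is larger (393.38 vs 321.48 mm²).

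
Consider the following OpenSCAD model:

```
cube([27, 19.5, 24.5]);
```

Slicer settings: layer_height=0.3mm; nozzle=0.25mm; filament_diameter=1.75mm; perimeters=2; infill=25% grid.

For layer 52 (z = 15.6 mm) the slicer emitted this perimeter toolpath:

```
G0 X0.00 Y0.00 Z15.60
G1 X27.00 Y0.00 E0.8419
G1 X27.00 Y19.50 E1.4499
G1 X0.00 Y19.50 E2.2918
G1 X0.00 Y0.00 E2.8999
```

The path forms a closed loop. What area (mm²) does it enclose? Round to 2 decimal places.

526.50 mm²

Apply the shoelace formula to the sequence of (X, Y) vertices; enclosed area = 526.50 mm².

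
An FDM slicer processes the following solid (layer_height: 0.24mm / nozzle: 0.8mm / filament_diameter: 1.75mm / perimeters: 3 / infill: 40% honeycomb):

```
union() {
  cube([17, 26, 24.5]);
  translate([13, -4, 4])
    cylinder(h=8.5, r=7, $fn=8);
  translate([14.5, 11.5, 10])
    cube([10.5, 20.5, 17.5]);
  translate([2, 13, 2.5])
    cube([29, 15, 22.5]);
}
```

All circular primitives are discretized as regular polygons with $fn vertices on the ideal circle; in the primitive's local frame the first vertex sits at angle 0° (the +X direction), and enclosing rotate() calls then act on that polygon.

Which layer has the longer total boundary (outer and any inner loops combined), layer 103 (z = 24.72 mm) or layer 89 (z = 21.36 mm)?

layer 89 (z = 21.36 mm)

Layer 103 (z = 24.72): the cube is not intersected at this z (z outside [0, 24.5]); the cylinder at (13, -4) is absent (z outside [4, 12.5]); the cube at (14.5, 11.5) (footprint 10.5×20.5) is included at this height (perimeter 62.00 mm); the cube at (2, 13) (footprint 29×15) is included at this height (perimeter 88.00 mm); Taking the union: the regions partially overlap (shared area 157.50 mm²), so the edge portions inside another operand are dropped and the merged outline is re-measured after clipping — boundary = 99.00 mm. So its perimeter = 99.00 mm. Layer 89 (z = 21.36): the cube is present — its section is the full 17×26 rectangle (perimeter 86.00 mm); the cylinder at (13, -4) is not intersected at this z (z outside [4, 12.5]); the cube at (14.5, 11.5) is present — its section is the full 10.5×20.5 rectangle (perimeter 62.00 mm); the 29×15 cube at (2, 13) contributes its full rectangle (perimeter 88.00 mm); Merging all regions: the regions partially overlap (shared area 356.25 mm²), so the edge portions inside another operand are dropped and the merged outline is re-measured after clipping — boundary = 126.00 mm. So its perimeter = 126.00 mm. Layer 89 is larger (126.00 vs 99.00 mm).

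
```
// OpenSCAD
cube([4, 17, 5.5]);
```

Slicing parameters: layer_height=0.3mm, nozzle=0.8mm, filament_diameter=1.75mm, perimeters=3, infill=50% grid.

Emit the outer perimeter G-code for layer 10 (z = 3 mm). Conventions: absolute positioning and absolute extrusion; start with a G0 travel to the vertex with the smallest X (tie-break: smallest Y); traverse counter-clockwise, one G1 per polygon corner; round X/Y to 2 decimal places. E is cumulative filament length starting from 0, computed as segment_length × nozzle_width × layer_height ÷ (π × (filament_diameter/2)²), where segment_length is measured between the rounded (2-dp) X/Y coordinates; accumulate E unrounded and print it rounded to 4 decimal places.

At z = 3 mm: the 4×17 cube contributes its full rectangle. The outline is a single polygon with 4 vertices. Extrusion per mm of travel: 0.8 × 0.3 / (π × 0.875²) = 0.099780. Accumulating E over each segment gives final E = 4.1908.

G0 X0.00 Y0.00 Z3.00
G1 X4.00 Y0.00 E0.3991
G1 X4.00 Y17.00 E2.0954
G1 X0.00 Y17.00 E2.4945
G1 X0.00 Y0.00 E4.1908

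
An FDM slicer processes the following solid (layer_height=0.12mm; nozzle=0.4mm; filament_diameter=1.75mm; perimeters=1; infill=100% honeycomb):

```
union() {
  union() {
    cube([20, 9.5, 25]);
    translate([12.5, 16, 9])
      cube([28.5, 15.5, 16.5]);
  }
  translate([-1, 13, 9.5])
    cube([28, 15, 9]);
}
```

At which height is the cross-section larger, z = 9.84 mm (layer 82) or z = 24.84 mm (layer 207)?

Layer 82 (z = 9.84): the cube (footprint 20×9.5) is included at this height (area 190.00 mm²); the 28.5×15.5 cube at (12.5, 16) contributes its full rectangle (area 441.75 mm²); Taking the union: the 2 present regions are separate (no shared area or edge), so areas and boundary lengths simply add and each stays a separate island — area = 631.75 mm²; the 28×15 cube at (-1, 13) contributes its full rectangle (area 420.00 mm²); Taking the union: the regions partially overlap — summed areas 1051.75 mm² minus the doubly-counted overlap 174.00 mm² gives 877.75 mm² — area = 877.75 mm². So its area = 877.75 mm². Layer 207 (z = 24.84): the 20×9.5 cube contributes its full rectangle (area 190.00 mm²); the cube at (12.5, 16) is present — its section is the full 28.5×15.5 rectangle (area 441.75 mm²); Taking the union: the 2 present regions are separate (no shared area or edge), so areas and boundary lengths simply add and each stays a separate island — area = 631.75 mm²; the cube at (-1, 13) is not intersected at this z (z outside [9.5, 18.5]); Combining (union): only the result so far is present, so the union is just that shape — area = 631.75 mm². So its area = 631.75 mm². Layer 82 is larger (877.75 vs 631.75 mm²).

layer 82 (z = 9.84 mm)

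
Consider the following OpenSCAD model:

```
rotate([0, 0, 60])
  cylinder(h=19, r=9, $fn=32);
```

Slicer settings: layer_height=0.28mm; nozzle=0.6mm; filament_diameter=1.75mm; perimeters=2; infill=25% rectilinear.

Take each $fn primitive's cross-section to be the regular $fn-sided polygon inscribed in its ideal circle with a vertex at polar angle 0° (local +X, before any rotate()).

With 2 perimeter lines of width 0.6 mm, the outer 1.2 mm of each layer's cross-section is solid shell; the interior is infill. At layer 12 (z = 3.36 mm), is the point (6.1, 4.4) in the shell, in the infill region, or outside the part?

At z = 3.36 mm: the r=9 cylinder gives a regular 32-gon of circumradius 9 (constant along its height); (rotated 60° about Z; rotation is an isometry so areas/perimeters/island counts are preserved). Overall, the cross-section is a single solid region. Undo the 60° rotation: the query point maps to (6.861, -3.083) in the un-rotated model frame. The nearest boundary edge runs (7.48, -5.00)→(8.31, -3.44); distance from the point to it = 1.45 mm. The point is inside the cross-section and 1.45 mm from the nearest boundary — more than the 1.2 mm shell width (2 × 0.6), so it's in the infill interior.

infill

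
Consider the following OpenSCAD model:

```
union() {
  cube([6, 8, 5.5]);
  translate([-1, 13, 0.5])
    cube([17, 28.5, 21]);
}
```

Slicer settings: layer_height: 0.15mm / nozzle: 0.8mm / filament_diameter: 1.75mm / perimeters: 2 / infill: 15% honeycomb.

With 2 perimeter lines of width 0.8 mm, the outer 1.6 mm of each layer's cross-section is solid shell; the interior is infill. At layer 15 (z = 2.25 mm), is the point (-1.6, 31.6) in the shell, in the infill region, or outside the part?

outside

At z = 2.25 mm: the cube (footprint 6×8) is included at this height; the cube at (-1, 13) (footprint 17×28.5) is included at this height; Combining (union): the 2 present regions are separate (no shared area or edge), so areas and boundary lengths simply add and each stays a separate island — 2 connected regions. Overall, the cross-section has 2 separate islands. The nearest boundary edge runs (-1.00, 13.00)→(-1.00, 41.50); distance from the point to it = 0.60 mm. The point is not inside any of the regions above, so it lies outside the cross-section (0.60 mm from the nearest boundary).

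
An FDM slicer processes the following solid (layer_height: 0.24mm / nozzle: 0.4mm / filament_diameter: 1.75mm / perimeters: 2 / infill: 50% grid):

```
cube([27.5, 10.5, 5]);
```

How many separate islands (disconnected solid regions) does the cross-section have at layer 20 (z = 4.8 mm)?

1

At z = 4.8 mm: the 27.5×10.5 cube contributes its full rectangle. Overall, the cross-section is a single solid region. Island count = 1.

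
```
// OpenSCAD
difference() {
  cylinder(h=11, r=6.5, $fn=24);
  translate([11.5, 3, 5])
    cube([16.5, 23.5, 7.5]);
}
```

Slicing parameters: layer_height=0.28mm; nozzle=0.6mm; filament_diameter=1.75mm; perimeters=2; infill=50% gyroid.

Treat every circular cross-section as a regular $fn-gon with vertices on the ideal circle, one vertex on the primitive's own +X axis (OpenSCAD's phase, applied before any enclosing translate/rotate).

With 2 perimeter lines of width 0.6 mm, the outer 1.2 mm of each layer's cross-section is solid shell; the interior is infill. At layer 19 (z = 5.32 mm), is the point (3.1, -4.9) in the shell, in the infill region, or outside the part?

At z = 5.32 mm: the r=6.5 cylinder gives a regular 24-gon of circumradius 6.5 (constant along its height); the cube at (11.5, 3) (footprint 16.5×23.5) is included at this height; Subtracting the remaining from the first: starting from the r=6.5 cylinder, the 16.5×23.5 cube at (11.5, 3) misses the remaining region (no effect) — 1 connected region. Overall, the cross-section is a single solid region. The nearest boundary edge runs (4.60, -4.60)→(3.25, -5.63); distance from the point to it = 0.67 mm. The point is inside the cross-section, 0.67 mm from the nearest boundary — within the 1.2 mm shell band (2 × 0.6).

shell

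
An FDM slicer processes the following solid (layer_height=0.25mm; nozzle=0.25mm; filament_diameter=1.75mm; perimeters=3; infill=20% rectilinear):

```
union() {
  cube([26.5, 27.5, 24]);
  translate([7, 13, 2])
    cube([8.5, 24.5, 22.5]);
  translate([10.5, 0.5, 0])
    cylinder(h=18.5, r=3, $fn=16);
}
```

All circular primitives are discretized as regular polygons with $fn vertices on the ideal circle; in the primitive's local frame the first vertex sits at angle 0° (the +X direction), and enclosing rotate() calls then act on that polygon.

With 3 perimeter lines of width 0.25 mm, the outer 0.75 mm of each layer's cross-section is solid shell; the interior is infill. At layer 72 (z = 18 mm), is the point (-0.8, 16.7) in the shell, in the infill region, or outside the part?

outside

At z = 18 mm: the 26.5×27.5 cube contributes its full rectangle; the cube at (7, 13) is present — its section is the full 8.5×24.5 rectangle; the r=3 cylinder at (10.5, 0.5) gives a regular 16-gon of circumradius 3 (constant along its height); Merging all regions: the regions partially overlap (shared area 139.98 mm²), so overlapping operands fuse into one piece — 1 connected region. Overall, the cross-section is a single solid region. The nearest boundary edge runs (0.00, 0.00)→(0.00, 27.50); distance from the point to it = 0.80 mm. The point is not inside any of the regions above, so it lies outside the cross-section (0.80 mm from the nearest boundary).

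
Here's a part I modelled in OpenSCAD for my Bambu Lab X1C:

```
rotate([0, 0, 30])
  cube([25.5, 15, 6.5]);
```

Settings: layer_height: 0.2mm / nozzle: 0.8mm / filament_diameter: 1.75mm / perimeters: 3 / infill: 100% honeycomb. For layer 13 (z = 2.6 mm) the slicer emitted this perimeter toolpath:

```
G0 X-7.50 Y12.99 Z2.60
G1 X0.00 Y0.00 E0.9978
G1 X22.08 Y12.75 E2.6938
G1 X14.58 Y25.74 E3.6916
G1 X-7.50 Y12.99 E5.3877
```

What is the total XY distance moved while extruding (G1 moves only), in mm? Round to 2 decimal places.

Sum the Euclidean lengths of each G1 segment: total = 80.99 mm.

80.99 mm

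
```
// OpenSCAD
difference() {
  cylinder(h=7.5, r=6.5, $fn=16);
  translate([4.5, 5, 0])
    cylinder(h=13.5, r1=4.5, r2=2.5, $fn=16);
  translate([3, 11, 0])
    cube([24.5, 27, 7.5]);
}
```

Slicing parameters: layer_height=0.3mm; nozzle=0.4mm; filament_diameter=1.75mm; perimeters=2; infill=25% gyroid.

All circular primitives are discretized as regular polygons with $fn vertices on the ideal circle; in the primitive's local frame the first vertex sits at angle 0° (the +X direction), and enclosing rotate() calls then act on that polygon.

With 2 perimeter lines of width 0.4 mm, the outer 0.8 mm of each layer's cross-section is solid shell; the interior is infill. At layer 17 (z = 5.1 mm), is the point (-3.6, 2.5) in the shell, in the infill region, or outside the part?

infill

At z = 5.1 mm: the r=6.5 cylinder contributes a regular 16-gon of circumradius 6.5; the cone at (4.5, 5) contributes a regular 16-gon of circumradius 3.744 (interpolated between r1=4.5 and r2=2.5 at t=0.378); the cube at (3, 11) (footprint 24.5×27) is included at this height; Subtracting the remaining from the first: starting from the r=6.5 cylinder, the cone at (4.5, 5) partially overlaps it — only the 16.66 mm² overlap (of its 42.92 mm²) is removed, clipping the outline; the 24.5×27 cube at (3, 11) misses the remaining region (no effect) — 1 connected region. Overall, the cross-section is a single solid region. The nearest boundary edge runs (-6.01, 2.49)→(-4.60, 4.60); distance from the point to it = 1.99 mm. The point is inside the cross-section and 1.99 mm from the nearest boundary — more than the 0.8 mm shell width (2 × 0.4), so it's in the infill interior.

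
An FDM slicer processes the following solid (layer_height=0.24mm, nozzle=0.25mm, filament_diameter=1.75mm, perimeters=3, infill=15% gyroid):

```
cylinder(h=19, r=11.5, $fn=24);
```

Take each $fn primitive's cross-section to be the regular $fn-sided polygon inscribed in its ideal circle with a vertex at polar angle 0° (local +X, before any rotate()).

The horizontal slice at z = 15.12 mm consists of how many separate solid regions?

At z = 15.12 mm: the r=11.5 cylinder contributes a regular 24-gon of circumradius 11.5. The result has 1 disconnected region.

1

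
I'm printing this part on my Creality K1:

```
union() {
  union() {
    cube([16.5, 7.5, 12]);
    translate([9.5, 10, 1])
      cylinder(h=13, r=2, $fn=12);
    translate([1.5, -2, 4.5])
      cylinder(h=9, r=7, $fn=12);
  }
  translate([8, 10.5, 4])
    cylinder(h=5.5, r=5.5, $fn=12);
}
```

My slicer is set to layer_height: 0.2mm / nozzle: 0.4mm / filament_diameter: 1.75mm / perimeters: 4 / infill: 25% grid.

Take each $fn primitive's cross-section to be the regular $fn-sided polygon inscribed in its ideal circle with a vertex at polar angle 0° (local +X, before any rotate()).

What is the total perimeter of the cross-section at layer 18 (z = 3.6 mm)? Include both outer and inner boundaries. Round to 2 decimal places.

60.42 mm

At z = 3.6 mm: the cube is present — its section is the full 16.5×7.5 rectangle (perimeter 48.00 mm); the r=2 cylinder at (9.5, 10) contributes a regular 12-gon of circumradius 2 (perimeter = 2·12·2.000·sin(180°/12) = 12.42 mm); the cylinder at (1.5, -2) is absent (z outside [4.5, 13.5]); Combining (union): the 2 present regions are separate (no shared area or edge), so areas and boundary lengths simply add and each stays a separate island — boundary = 60.42 mm; the cylinder at (8, 10.5) does not reach this height (z outside [4, 9.5]); Combining (union): only that combined region is present, so the union is just that shape — boundary = 60.42 mm. Overall, the cross-section has 2 separate islands. Total boundary length (outer) = 60.42 mm.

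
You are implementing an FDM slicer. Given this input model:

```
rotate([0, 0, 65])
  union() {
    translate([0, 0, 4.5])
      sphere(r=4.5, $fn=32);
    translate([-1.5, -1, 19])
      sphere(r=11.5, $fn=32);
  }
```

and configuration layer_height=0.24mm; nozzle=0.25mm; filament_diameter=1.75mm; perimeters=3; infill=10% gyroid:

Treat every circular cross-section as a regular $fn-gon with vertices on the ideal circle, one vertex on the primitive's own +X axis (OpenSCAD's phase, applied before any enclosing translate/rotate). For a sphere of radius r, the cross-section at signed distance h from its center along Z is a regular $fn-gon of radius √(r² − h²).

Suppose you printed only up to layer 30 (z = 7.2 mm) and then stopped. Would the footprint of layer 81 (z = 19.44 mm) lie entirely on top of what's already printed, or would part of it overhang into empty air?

part overhangs

Compare the two slices. At z = 7.2: the sphere: section is a regular 32-gon, circumradius = √(r²−h²) = √(4.5²−2.7²) = 3.600 (area = (32/2)·3.600²·sin(360°/32) = 40.45 mm²); the sphere at (-1.5, -1) does not reach this height (|z−center|=11.800 > r=11.5); Merging all regions: only the r=4.5 sphere is present, so the union is just that shape — area = 40.45 mm²; (rotated 65° about Z; rotation is an isometry so areas/perimeters/island counts are preserved). At z = 19.44: the sphere is absent (|z−center|=14.940 > r=4.5); the sphere at (-1.5, -1): section is a regular 32-gon, circumradius = √(r²−h²) = √(11.5²−0.44²) = 11.492 (area = (32/2)·11.492²·sin(360°/32) = 412.21 mm²); Merging all regions: only the r=11.5 sphere at (-1.5, -1) is present, so the union is just that shape — area = 412.21 mm²; (whole slice rotated 65° about Z — lengths, areas and connectivity unchanged). Checking containment: at z = 19.44 the cross-section extends beyond the z = 7.2 cross-section by about 371.75 mm².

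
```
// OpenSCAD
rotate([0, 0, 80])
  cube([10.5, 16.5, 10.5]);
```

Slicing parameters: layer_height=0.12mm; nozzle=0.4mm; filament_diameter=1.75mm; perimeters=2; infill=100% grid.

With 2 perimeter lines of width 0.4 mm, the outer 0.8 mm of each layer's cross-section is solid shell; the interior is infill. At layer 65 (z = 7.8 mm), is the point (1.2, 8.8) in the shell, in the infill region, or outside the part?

shell

At z = 7.8 mm: the cube (footprint 10.5×16.5) is included at this height; (rotated 80° about Z; rotation is an isometry so areas/perimeters/island counts are preserved). Overall, the cross-section is a single solid region. Undo the 80° rotation: the query point maps to (8.875, 0.346) in the un-rotated model frame. The nearest boundary edge runs (0.00, 0.00)→(10.50, 0.00); distance from the point to it = 0.35 mm. The point is inside the cross-section, 0.35 mm from the nearest boundary — within the 0.8 mm shell band (2 × 0.4).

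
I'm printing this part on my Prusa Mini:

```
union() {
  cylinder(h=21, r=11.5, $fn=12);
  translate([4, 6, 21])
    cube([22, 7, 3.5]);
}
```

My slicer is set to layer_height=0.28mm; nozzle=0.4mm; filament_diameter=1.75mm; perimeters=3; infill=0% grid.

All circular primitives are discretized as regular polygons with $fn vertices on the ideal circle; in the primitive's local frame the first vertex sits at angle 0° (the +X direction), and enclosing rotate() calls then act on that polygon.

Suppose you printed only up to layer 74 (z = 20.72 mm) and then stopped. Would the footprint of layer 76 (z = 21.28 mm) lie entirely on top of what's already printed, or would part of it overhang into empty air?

part overhangs

Compare the two slices. At z = 20.72: the r=11.5 cylinder contributes a regular 12-gon of circumradius 11.5 (area = (12/2)·11.500²·sin(360°/12) = 396.75 mm²); the cube at (4, 6) does not reach this height (z outside [21, 24.5]); Merging all regions: only the r=11.5 cylinder is present, so the union is just that shape — area = 396.75 mm². At z = 21.28: the cylinder is absent (z outside [0, 21]); the cube at (4, 6) (footprint 22×7) is included at this height (area 154.00 mm²); Taking the union: only the 22×7 cube at (4, 6) is present, so the union is just that shape — area = 154.00 mm². Checking containment: at z = 21.28 the cross-section extends beyond the z = 20.72 cross-section by about 138.82 mm².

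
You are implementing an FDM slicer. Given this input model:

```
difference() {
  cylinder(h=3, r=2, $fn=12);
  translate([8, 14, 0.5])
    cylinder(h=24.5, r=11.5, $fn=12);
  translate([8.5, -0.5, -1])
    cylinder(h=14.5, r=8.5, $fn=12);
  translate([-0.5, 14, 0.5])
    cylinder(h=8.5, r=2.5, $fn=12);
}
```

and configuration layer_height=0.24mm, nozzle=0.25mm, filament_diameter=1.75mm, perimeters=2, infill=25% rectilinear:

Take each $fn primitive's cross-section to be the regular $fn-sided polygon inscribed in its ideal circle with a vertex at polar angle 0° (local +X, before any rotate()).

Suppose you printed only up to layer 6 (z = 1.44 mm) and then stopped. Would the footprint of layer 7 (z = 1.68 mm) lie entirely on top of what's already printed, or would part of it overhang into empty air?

Compare the two slices. At z = 1.44: the cylinder: section is a regular 12-gon, circumradius r=2 (area = (12/2)·2.000²·sin(360°/12) = 12.00 mm²); the cylinder at (8, 14): section is a regular 12-gon, circumradius r=11.5 (area = (12/2)·11.500²·sin(360°/12) = 396.75 mm²); the cylinder at (8.5, -0.5): section is a regular 12-gon, circumradius r=8.5 (area = (12/2)·8.500²·sin(360°/12) = 216.75 mm²); the r=2.5 cylinder at (-0.5, 14) gives a regular 12-gon of circumradius 2.5 (constant along its height) (area = (12/2)·2.500²·sin(360°/12) = 18.75 mm²); Subtracting the remaining from the first: starting from the r=2 cylinder (12.00 mm²), the r=11.5 cylinder at (8, 14) misses the remaining region (no effect); the r=8.5 cylinder at (8.5, -0.5) partially overlaps it — only the 4.94 mm² overlap (of its 216.75 mm²) is removed, clipping the outline; the r=2.5 cylinder at (-0.5, 14) misses the remaining region (no effect) — area = 7.06 mm². At z = 1.68: the r=2 cylinder contributes a regular 12-gon of circumradius 2 (area = (12/2)·2.000²·sin(360°/12) = 12.00 mm²); the r=11.5 cylinder at (8, 14) gives a regular 12-gon of circumradius 11.5 (constant along its height) (area = (12/2)·11.500²·sin(360°/12) = 396.75 mm²); the r=8.5 cylinder at (8.5, -0.5) contributes a regular 12-gon of circumradius 8.5 (area = (12/2)·8.500²·sin(360°/12) = 216.75 mm²); the cylinder at (-0.5, 14): section is a regular 12-gon, circumradius r=2.5 (area = (12/2)·2.500²·sin(360°/12) = 18.75 mm²); Subtracting the remaining from the first: starting from the r=2 cylinder (12.00 mm²), the r=11.5 cylinder at (8, 14) misses the remaining region (no effect); the r=8.5 cylinder at (8.5, -0.5) partially overlaps it — only the 4.94 mm² overlap (of its 216.75 mm²) is removed, clipping the outline; the r=2.5 cylinder at (-0.5, 14) misses the remaining region (no effect) — area = 7.06 mm². Checking containment: the cross-section at z = 1.68 is a subset of the cross-section at z = 1.44.

entirely on top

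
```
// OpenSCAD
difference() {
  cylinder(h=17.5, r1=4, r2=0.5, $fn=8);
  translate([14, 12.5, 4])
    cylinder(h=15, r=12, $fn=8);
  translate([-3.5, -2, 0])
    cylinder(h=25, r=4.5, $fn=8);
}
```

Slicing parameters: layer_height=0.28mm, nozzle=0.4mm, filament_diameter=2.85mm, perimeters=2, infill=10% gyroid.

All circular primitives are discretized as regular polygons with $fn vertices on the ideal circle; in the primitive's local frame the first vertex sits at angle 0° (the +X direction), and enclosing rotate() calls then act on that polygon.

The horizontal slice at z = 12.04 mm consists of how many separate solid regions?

At z = 12.04 mm: the cone: at t=0.688 of its height the radius interpolates to r₁+(r₂−r₁)t = 1.592, giving a regular 8-gon of that circumradius; the r=12 cylinder at (14, 12.5) contributes a regular 8-gon of circumradius 12; the cylinder at (-3.5, -2): section is a regular 8-gon, circumradius r=4.5; Taking the first minus the rest: starting from the cone, the r=12 cylinder at (14, 12.5) misses the remaining region (no effect); the r=4.5 cylinder at (-3.5, -2) partially overlaps it — only the 4.02 mm² overlap (of its 57.28 mm²) is removed, clipping the outline — 1 connected region. The result has 1 disconnected region.

1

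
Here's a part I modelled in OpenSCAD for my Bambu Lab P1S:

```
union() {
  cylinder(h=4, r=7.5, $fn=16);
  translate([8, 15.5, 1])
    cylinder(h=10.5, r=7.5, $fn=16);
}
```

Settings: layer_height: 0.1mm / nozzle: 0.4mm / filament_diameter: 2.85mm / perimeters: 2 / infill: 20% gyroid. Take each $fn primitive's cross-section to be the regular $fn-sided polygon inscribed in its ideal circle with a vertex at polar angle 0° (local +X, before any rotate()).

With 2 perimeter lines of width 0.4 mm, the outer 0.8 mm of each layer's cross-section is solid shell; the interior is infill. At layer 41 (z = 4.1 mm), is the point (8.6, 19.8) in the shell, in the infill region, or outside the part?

At z = 4.1 mm: the cylinder is not intersected at this z (z outside [0, 4]); the r=7.5 cylinder at (8, 15.5) gives a regular 16-gon of circumradius 7.5 (constant along its height); Combining (union): only the r=7.5 cylinder at (8, 15.5) is present, so the union is just that shape — 1 connected region. Overall, the cross-section is a single solid region. The nearest boundary edge runs (10.87, 22.43)→(8.00, 23.00); distance from the point to it = 3.02 mm. The point is inside the cross-section and 3.02 mm from the nearest boundary — more than the 0.8 mm shell width (2 × 0.4), so it's in the infill interior.

infill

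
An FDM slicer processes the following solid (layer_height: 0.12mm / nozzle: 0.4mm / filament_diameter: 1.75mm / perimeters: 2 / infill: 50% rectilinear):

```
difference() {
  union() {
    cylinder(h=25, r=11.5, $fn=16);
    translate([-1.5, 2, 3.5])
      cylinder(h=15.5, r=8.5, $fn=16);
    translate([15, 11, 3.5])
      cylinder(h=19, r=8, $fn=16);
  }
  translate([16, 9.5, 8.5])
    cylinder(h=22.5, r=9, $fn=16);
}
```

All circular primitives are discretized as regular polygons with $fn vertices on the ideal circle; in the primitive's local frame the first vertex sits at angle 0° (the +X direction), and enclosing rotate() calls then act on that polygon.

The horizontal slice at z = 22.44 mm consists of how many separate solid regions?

2

At z = 22.44 mm: the cylinder: section is a regular 16-gon, circumradius r=11.5; the cylinder at (-1.5, 2) does not reach this height (z outside [3.5, 19]); the r=8 cylinder at (15, 11) gives a regular 16-gon of circumradius 8 (constant along its height); Taking the union: the regions partially overlap (shared area 2.19 mm²), so overlapping operands fuse into one piece — 1 connected region; the r=9 cylinder at (16, 9.5) contributes a regular 16-gon of circumradius 9; After the difference (first − rest): starting from the result so far, the r=9 cylinder at (16, 9.5) partially overlaps it — only the 193.40 mm² overlap (of its 247.98 mm²) is removed, clipping the outline — 2 connected regions. The result has 2 disconnected regions.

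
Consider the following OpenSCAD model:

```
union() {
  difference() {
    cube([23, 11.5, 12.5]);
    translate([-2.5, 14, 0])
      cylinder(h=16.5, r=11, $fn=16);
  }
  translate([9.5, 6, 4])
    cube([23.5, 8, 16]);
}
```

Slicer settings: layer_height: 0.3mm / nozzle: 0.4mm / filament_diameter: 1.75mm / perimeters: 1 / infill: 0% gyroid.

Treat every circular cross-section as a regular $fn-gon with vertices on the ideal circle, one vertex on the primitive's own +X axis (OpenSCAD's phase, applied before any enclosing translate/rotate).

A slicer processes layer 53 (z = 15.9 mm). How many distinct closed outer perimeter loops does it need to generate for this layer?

At z = 15.9 mm: the cube is not intersected at this z (z outside [0, 12.5]); the cylinder at (-2.5, 14): section is a regular 16-gon, circumradius r=11; Subtracting the remaining from the first: the first operand is absent here, so nothing remains; the cube at (9.5, 6) (footprint 23.5×8) is included at this height; Merging all regions: only the 23.5×8 cube at (9.5, 6) is present, so the union is just that shape — 1 connected region. The result has 1 disconnected region.

1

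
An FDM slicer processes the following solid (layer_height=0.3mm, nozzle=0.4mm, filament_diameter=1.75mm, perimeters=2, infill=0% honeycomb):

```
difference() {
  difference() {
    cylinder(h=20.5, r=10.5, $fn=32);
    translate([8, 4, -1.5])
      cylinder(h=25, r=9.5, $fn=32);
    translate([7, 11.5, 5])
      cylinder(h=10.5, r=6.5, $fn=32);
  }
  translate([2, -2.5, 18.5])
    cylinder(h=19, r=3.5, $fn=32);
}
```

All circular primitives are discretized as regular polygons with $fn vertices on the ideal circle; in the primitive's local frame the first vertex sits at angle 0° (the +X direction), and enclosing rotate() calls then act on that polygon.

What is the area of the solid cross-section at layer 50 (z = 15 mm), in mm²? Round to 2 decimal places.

At z = 15 mm: the r=10.5 cylinder gives a regular 32-gon of circumradius 10.5 (constant along its height) (area = (32/2)·10.500²·sin(360°/32) = 344.14 mm²); the cylinder at (8, 4): section is a regular 32-gon, circumradius r=9.5 (area = (32/2)·9.500²·sin(360°/32) = 281.71 mm²); the cylinder at (7, 11.5): section is a regular 32-gon, circumradius r=6.5 (area = (32/2)·6.500²·sin(360°/32) = 131.88 mm²); After the difference (first − rest): starting from the r=10.5 cylinder (344.14 mm²), the r=9.5 cylinder at (8, 4) partially overlaps it — only the 139.56 mm² overlap (of its 281.71 mm²) is removed, clipping the outline; the r=6.5 cylinder at (7, 11.5) partially overlaps it — only the 0.09 mm² overlap (of its 131.88 mm²) is removed, clipping the outline — area = 204.49 mm²; the cylinder at (2, -2.5) is not intersected at this z (z outside [18.5, 37.5]); After the difference (first − rest): none of the subtracted shapes is present at this height, so the result so far is unchanged — area = 204.49 mm². Overall, the cross-section is a single solid region. Net area = 204.49 mm².

204.49 mm²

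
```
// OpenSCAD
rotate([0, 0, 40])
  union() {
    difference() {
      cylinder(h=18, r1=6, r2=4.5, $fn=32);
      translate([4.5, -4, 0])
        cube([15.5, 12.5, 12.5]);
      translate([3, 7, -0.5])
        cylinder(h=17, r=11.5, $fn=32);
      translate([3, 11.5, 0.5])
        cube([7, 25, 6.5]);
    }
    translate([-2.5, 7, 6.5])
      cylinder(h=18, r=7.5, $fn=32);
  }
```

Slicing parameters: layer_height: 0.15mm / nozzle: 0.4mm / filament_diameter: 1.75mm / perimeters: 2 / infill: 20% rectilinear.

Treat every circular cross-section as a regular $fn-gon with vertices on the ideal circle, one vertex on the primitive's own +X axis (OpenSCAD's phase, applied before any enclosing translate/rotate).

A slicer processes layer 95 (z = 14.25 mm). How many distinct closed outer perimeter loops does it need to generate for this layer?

2

At z = 14.25 mm: the cone: at t=0.792 of its height the radius interpolates to r₁+(r₂−r₁)t = 4.812, giving a regular 32-gon of that circumradius; the cube at (4.5, -4) does not reach this height (z outside [0, 12.5]); the r=11.5 cylinder at (3, 7) gives a regular 32-gon of circumradius 11.5 (constant along its height); the cube at (3, 11.5) does not reach this height (z outside [0.5, 7]); Taking the first minus the rest: starting from the cone, the r=11.5 cylinder at (3, 7) partially overlaps it — only the 67.65 mm² overlap (of its 412.81 mm²) is removed, clipping the outline — 1 connected region; the r=7.5 cylinder at (-2.5, 7) contributes a regular 32-gon of circumradius 7.5; Taking the union: the 2 present regions are separate (no shared area or edge), so areas and boundary lengths simply add and each stays a separate island — 2 connected regions; (whole slice rotated 40° about Z — lengths, areas and connectivity unchanged). The result has 2 disconnected regions.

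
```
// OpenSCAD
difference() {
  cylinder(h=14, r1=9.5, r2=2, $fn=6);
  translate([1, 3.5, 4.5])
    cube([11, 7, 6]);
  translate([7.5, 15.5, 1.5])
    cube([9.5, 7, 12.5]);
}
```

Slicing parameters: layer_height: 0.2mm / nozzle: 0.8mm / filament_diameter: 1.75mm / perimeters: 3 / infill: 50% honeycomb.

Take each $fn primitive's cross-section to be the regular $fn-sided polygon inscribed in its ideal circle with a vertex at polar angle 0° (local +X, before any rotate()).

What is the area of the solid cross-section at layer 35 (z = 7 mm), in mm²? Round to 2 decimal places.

82.49 mm²

At z = 7 mm: the cone contributes a regular 6-gon of circumradius 5.750 (interpolated between r1=9.5 and r2=2 at t=0.500) (area = (6/2)·5.750²·sin(360°/6) = 85.90 mm²); the cube at (1, 3.5) is present — its section is the full 11×7 rectangle (area 77.00 mm²); the cube at (7.5, 15.5) is present — its section is the full 9.5×7 rectangle (area 66.50 mm²); Subtracting the remaining from the first: starting from the cone (85.90 mm²), the 11×7 cube at (1, 3.5) partially overlaps it — only the 3.41 mm² overlap (of its 77.00 mm²) is removed, clipping the outline; the 9.5×7 cube at (7.5, 15.5) misses the remaining region (no effect) — area = 82.49 mm². Overall, the cross-section is a single solid region. Net area = 82.49 mm².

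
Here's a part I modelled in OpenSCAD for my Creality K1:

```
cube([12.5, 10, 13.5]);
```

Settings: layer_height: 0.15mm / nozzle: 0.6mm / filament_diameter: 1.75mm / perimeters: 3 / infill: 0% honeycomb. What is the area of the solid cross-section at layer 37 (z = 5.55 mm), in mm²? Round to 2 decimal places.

125.00 mm²

At z = 5.55 mm: the cube (footprint 12.5×10) is included at this height (area 125.00 mm²). Overall, the cross-section is a single solid region. Net area = 125.00 mm².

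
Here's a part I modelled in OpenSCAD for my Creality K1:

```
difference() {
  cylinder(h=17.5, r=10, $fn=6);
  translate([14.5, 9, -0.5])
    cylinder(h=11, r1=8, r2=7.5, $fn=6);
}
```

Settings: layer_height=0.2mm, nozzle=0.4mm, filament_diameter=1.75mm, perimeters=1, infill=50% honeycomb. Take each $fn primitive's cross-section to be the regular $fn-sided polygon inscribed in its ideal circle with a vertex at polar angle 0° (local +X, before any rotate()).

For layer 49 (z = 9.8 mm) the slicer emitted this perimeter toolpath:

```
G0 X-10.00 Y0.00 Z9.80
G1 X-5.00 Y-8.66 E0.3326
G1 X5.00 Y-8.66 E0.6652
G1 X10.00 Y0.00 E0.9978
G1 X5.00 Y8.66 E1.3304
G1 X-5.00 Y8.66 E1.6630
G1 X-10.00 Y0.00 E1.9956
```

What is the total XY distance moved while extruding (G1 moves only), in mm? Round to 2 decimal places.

Sum the Euclidean lengths of each G1 segment: total = 60.00 mm.

60.00 mm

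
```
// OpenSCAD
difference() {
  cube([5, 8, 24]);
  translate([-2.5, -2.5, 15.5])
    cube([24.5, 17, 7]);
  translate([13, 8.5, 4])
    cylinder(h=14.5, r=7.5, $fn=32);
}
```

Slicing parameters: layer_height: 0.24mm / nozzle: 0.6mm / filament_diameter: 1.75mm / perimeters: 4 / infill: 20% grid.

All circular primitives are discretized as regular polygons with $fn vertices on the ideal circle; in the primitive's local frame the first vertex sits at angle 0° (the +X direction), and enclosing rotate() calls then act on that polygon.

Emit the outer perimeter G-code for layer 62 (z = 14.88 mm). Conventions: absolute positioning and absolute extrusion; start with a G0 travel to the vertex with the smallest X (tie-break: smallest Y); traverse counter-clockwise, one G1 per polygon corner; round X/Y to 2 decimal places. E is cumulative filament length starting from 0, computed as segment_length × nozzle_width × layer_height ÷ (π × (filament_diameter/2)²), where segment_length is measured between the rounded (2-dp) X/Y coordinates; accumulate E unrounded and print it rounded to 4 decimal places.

At z = 14.88 mm: the cube (footprint 5×8) is included at this height; the cube at (-2.5, -2.5) is not intersected at this z (z outside [15.5, 22.5]); the r=7.5 cylinder at (13, 8.5) contributes a regular 32-gon of circumradius 7.5; After the difference (first − rest): starting from the 5×8 cube, the r=7.5 cylinder at (13, 8.5) misses the remaining region (no effect) — 1 connected region. The outline is a single polygon with 4 vertices. Extrusion per mm of travel: 0.6 × 0.24 / (π × 0.875²) = 0.059868. Accumulating E over each segment gives final E = 1.5566.

G0 X0.00 Y0.00 Z14.88
G1 X5.00 Y0.00 E0.2993
G1 X5.00 Y8.00 E0.7783
G1 X0.00 Y8.00 E1.0776
G1 X0.00 Y0.00 E1.5566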